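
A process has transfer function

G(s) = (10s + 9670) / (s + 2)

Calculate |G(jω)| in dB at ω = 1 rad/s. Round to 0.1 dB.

Substitute s = j1:
Numerator: 10(j1) + 9670 = 9670 + j10
Denominator: (j1) + 2 = 2 + j1
|N| = √(9670² + 10²) ≈ 9670, ∠N ≈ 0.06°
|D| = √(2² + 1²) ≈ 2.2361, ∠D ≈ 26.57°
|G| = 9670 / 2.2361 ≈ 4324.5
Gain = 20 log₁₀(4324.5) ≈ 72.72 dB

72.7 dB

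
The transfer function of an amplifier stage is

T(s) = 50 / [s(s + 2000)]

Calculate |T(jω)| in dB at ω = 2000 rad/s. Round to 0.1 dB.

-101.1 dB

At s = jω = j2000:
pole (s+2000): 2000 + j2000 → |·| = √(2000²+2000²) = √8000000 ≈ 2828.4, ∠ = arctan(2000/2000) ≈ 45.00°
pole at origin: |s| = 2000, ∠ = 90.00° (in denominator)
|T| = 50 / 5.6568e+06 ≈ 8.8389e-06
Gain = 20 log₁₀(8.8389e-06) ≈ -101.07 dB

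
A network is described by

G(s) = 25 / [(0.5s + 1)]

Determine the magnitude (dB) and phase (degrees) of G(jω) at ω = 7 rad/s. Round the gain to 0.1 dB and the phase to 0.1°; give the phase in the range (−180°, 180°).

16.7 dB, -74.1°

At ω = 7 rad/s:
pole (1 + j7·0.5) = 1 + j3.5 → |·| ≈ 3.6401, ∠ ≈ 74.05°
|G| = 25 · 1 / (3.6401) ≈ 6.8679
Gain = 20 log₁₀(6.8679) ≈ 16.74 dB
∠G = (0°) − (74.05°) = -74.05°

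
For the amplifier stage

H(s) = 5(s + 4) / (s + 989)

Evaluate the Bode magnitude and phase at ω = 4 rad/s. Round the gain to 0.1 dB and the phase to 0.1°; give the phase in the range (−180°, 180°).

-30.9 dB, 44.8°

At s = jω = j4:
zero (s+4): 4 + j4 → |·| = √(4²+4²) = √32 ≈ 5.6569, ∠ = arctan(4/4) ≈ 45.00°
pole (s+989): 989 + j4 → |·| = √(989²+4²) = √978137 ≈ 989.01, ∠ = arctan(4/989) ≈ 0.23°
|H| = 5 · 5.6569 / 989.01 ≈ 0.028599
Gain = 20 log₁₀(0.028599) ≈ -30.87 dB
∠H = 45.00° − 0.23° = 44.77°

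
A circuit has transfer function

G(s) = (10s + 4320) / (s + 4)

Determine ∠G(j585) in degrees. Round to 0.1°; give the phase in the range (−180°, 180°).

-36.1°

Substitute s = j585:
Numerator: 10(j585) + 4320 = 4320 + j5850
Denominator: (j585) + 4 = 4 + j585
|N| = √(4320² + 5850²) ≈ 7272.2, ∠N ≈ 53.56°
|D| = √(4² + 585²) ≈ 585.01, ∠D ≈ 89.61°
∠G = 53.56° − 89.61° = -36.05°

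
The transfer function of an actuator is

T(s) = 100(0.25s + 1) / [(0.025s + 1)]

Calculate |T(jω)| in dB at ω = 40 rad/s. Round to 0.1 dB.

57.0 dB

At ω = 40 rad/s:
zero (1 + j40·0.25) = 1 + j10 → |·| ≈ 10.05, ∠ ≈ 84.29°
pole (1 + j40·0.025) = 1 + j1 → |·| ≈ 1.4142, ∠ ≈ 45.00°
|T| = 100 · 10.05 / (1.4142) ≈ 710.65
Gain = 20 log₁₀(710.65) ≈ 57.03 dB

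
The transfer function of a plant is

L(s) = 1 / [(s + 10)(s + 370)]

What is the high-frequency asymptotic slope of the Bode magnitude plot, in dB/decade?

Each pole contributes −20 dB/decade at high frequency; each zero contributes +20 dB/decade.
Net: 0 zero(s) − 2 pole(s) → -40 dB/decade.

-40 dB/decade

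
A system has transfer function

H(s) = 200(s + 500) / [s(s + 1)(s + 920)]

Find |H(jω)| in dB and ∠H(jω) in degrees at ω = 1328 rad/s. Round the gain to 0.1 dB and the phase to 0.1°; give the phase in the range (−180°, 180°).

-80.0 dB, -165.9°

At s = jω = j1328:
zero (s+500): 500 + j1328 → |·| = √(500²+1328²) = √2013584 ≈ 1419, ∠ = arctan(1328/500) ≈ 69.37°
pole (s+1): 1 + j1328 → |·| = √(1²+1328²) = √1763585 ≈ 1328, ∠ = arctan(1328/1) ≈ 89.96°
pole (s+920): 920 + j1328 → |·| = √(920²+1328²) = √2609984 ≈ 1615.5, ∠ = arctan(1328/920) ≈ 55.29°
pole at origin: |s| = 1328, ∠ = 90.00° (in denominator)
|H| = 200 · 1419 / 2.8491e+09 ≈ 9.961e-05
Gain = 20 log₁₀(9.961e-05) ≈ -80.03 dB
∠H = 69.37° − 235.25° = -165.88°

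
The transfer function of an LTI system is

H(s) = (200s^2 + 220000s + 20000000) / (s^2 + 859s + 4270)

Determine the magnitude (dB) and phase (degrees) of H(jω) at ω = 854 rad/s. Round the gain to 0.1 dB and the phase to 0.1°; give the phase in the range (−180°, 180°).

46.8 dB, -10.8°

Substitute s = j854:
Numerator: 200(j854)^2 + 220000(j854) + 20000000 = -125863200 + j187880000
Denominator: (j854)^2 + 859(j854) + 4270 = -725046 + j733586
|N| = √(125863200² + 187880000²) ≈ 2.2614e+08, ∠N ≈ 123.82°
|D| = √(725046² + 733586²) ≈ 1.0314e+06, ∠D ≈ 134.66°
|H| = 2.2614e+08 / 1.0314e+06 ≈ 219.26
Gain = 20 log₁₀(219.26) ≈ 46.82 dB
∠H = 123.82° − 134.66° = -10.84°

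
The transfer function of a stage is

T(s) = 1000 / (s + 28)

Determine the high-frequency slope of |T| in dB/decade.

Each pole contributes −20 dB/decade at high frequency; each zero contributes +20 dB/decade.
Net: 0 zero(s) − 1 pole(s) → -20 dB/decade.

-20 dB/decade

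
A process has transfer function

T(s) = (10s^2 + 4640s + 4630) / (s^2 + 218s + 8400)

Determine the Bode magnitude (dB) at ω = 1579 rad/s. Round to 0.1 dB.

Substitute s = j1579:
Numerator: 10(j1579)^2 + 4640(j1579) + 4630 = -24927780 + j7326560
Denominator: (j1579)^2 + 218(j1579) + 8400 = -2484841 + j344222
|N| = √(24927780² + 7326560²) ≈ 2.5982e+07, ∠N ≈ 163.62°
|D| = √(2484841² + 344222²) ≈ 2.5086e+06, ∠D ≈ 172.11°
|T| = 2.5982e+07 / 2.5086e+06 ≈ 10.357
Gain = 20 log₁₀(10.357) ≈ 20.30 dB

20.3 dB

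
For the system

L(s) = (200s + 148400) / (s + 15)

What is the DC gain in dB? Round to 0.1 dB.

79.9 dB

L(0) = 148400 / 15 ≈ 9893.3
20 log₁₀(9893.3) ≈ 79.91 dB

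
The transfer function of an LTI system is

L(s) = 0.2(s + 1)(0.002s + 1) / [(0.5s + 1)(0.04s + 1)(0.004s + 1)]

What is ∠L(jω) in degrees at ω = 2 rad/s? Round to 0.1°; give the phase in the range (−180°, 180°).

At ω = 2 rad/s:
zero (1 + j2·1) = 1 + j2 → |·| ≈ 2.2361, ∠ ≈ 63.43°
zero (1 + j2·0.002) = 1 + j0.004 → |·| ≈ 1, ∠ ≈ 0.23°
pole (1 + j2·0.5) = 1 + j1 → |·| ≈ 1.4142, ∠ ≈ 45.00°
pole (1 + j2·0.04) = 1 + j0.08 → |·| ≈ 1.0032, ∠ ≈ 4.57°
pole (1 + j2·0.004) = 1 + j0.008 → |·| ≈ 1, ∠ ≈ 0.46°
∠L = (63.43° + 0.23°) − (45.00° + 4.57° + 0.46°) = 13.63°

13.6°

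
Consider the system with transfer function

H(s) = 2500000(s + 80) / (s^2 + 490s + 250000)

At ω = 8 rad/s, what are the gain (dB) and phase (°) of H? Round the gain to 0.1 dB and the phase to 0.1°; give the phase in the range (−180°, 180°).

At s = jω = j8:
zero (s+80): 80 + j8 → |·| = √(80²+8²) = √6464 ≈ 80.399, ∠ = arctan(8/80) ≈ 5.71°
quadratic: (j8)² + 490·j8 + 250000 = 249936 + j3920 → |·| ≈ 2.4997e+05, ∠ ≈ 0.90°
|H| = 2500000 · 80.399 / 2.4997e+05 ≈ 804.09
Gain = 20 log₁₀(804.09) ≈ 58.11 dB
∠H = 5.71° − 0.90° = 4.81°

58.1 dB, 4.8°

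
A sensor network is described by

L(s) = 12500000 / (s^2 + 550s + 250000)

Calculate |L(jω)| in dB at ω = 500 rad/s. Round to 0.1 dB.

33.2 dB

At s = jω = j500:
quadratic: (j500)² + 550·j500 + 250000 = 0 + j275000 → |·| ≈ 2.75e+05, ∠ ≈ 90.00°
|L| = 12500000 / 2.75e+05 ≈ 45.455
Gain = 20 log₁₀(45.455) ≈ 33.15 dB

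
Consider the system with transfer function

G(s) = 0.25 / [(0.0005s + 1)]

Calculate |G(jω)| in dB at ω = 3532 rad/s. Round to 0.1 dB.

-18.2 dB

At ω = 3532 rad/s:
pole (1 + j3532·0.0005) = 1 + j1.766 → |·| ≈ 2.0295, ∠ ≈ 60.48°
|G| = 0.25 · 1 / (2.0295) ≈ 0.12318
Gain = 20 log₁₀(0.12318) ≈ -18.19 dB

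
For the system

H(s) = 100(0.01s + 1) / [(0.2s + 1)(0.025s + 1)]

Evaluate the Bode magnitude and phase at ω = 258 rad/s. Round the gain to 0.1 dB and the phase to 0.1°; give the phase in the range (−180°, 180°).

At ω = 258 rad/s:
zero (1 + j258·0.01) = 1 + j2.58 → |·| ≈ 2.767, ∠ ≈ 68.81°
pole (1 + j258·0.2) = 1 + j51.6 → |·| ≈ 51.61, ∠ ≈ 88.89°
pole (1 + j258·0.025) = 1 + j6.45 → |·| ≈ 6.5271, ∠ ≈ 81.19°
|H| = 100 · 2.767 / (51.61 · 6.5271) ≈ 0.8214
Gain = 20 log₁₀(0.8214) ≈ -1.71 dB
∠H = (68.81°) − (88.89° + 81.19°) = -101.27°

-1.7 dB, -101.3°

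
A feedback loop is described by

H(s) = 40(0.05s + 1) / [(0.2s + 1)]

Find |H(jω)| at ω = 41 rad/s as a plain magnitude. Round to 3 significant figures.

At ω = 41 rad/s:
zero (1 + j41·0.05) = 1 + j2.05 → |·| ≈ 2.2809, ∠ ≈ 64.00°
pole (1 + j41·0.2) = 1 + j8.2 → |·| ≈ 8.2608, ∠ ≈ 83.05°
|H| = 40 · 2.2809 / (8.2608) ≈ 11.044

11.0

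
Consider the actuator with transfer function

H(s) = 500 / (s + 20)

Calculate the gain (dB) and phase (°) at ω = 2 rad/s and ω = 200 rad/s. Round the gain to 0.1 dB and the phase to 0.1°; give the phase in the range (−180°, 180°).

ω = 2: 27.9 dB, -5.7°; ω = 200: 7.9 dB, -84.3°

At s = jω = j2:
pole (s+20): 20 + j2 → |·| = √(20²+2²) = √404 ≈ 20.1, ∠ = arctan(2/20) ≈ 5.71°
|H| = 500 / 20.1 ≈ 24.876
Gain = 20 log₁₀(24.876) ≈ 27.92 dB
∠H = 0.00° − 5.71° = -5.71°

At s = jω = j200:
pole (s+20): 20 + j200 → |·| = √(20²+200²) = √40400 ≈ 201, ∠ = arctan(200/20) ≈ 84.29°
|H| = 500 / 201 ≈ 2.4876
Gain = 20 log₁₀(2.4876) ≈ 7.92 dB
∠H = 0.00° − 84.29° = -84.29°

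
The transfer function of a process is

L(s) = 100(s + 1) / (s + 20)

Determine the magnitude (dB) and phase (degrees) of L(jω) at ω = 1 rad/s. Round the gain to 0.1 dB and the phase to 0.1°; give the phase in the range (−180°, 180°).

At s = jω = j1:
zero (s+1): 1 + j1 → |·| = √(1²+1²) = √2 ≈ 1.4142, ∠ = arctan(1/1) ≈ 45.00°
pole (s+20): 20 + j1 → |·| = √(20²+1²) = √401 ≈ 20.025, ∠ = arctan(1/20) ≈ 2.86°
|L| = 100 · 1.4142 / 20.025 ≈ 7.0622
Gain = 20 log₁₀(7.0622) ≈ 16.98 dB
∠L = 45.00° − 2.86° = 42.14°

17.0 dB, 42.1°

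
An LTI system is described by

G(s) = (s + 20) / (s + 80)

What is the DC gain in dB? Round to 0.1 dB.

-12.0 dB

G(0) = 20 / 80 = 0.25
20 log₁₀(0.25) ≈ -12.04 dB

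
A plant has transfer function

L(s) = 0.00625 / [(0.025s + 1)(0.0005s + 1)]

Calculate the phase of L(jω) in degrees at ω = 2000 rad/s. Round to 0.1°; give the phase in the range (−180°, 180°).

At ω = 2000 rad/s:
pole (1 + j2000·0.025) = 1 + j50 → |·| ≈ 50.01, ∠ ≈ 88.85°
pole (1 + j2000·0.0005) = 1 + j1 → |·| ≈ 1.4142, ∠ ≈ 45.00°
∠L = (0°) − (88.85° + 45.00°) = -133.85°

-133.9°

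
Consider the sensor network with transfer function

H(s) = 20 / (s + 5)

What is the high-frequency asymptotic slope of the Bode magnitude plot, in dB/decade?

Each pole contributes −20 dB/decade at high frequency; each zero contributes +20 dB/decade.
Net: 0 zero(s) − 1 pole(s) → -20 dB/decade.

-20 dB/decade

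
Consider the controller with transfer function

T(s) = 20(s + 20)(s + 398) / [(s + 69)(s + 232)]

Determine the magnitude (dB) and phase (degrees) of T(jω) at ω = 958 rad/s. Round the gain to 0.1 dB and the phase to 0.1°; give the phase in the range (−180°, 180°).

At s = jω = j958:
zero (s+20): 20 + j958 → |·| = √(20²+958²) = √918164 ≈ 958.21, ∠ = arctan(958/20) ≈ 88.80°
zero (s+398): 398 + j958 → |·| = √(398²+958²) = √1076168 ≈ 1037.4, ∠ = arctan(958/398) ≈ 67.44°
pole (s+69): 69 + j958 → |·| = √(69²+958²) = √922525 ≈ 960.48, ∠ = arctan(958/69) ≈ 85.88°
pole (s+232): 232 + j958 → |·| = √(232²+958²) = √971588 ≈ 985.69, ∠ = arctan(958/232) ≈ 76.39°
|T| = 20 · 9.9405e+05 / 9.4674e+05 ≈ 20.999
Gain = 20 log₁₀(20.999) ≈ 26.44 dB
∠T = 156.24° − 162.27° = -6.03°

26.4 dB, -6.0°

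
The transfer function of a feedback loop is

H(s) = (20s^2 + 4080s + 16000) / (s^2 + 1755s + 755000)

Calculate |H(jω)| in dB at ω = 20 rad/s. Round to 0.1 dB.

Substitute s = j20:
Numerator: 20(j20)^2 + 4080(j20) + 16000 = 8000 + j81600
Denominator: (j20)^2 + 1755(j20) + 755000 = 754600 + j35100
|N| = √(8000² + 81600²) ≈ 81991, ∠N ≈ 84.40°
|D| = √(754600² + 35100²) ≈ 7.5542e+05, ∠D ≈ 2.66°
|H| = 81991 / 7.5542e+05 ≈ 0.10854
Gain = 20 log₁₀(0.10854) ≈ -19.29 dB

-19.3 dB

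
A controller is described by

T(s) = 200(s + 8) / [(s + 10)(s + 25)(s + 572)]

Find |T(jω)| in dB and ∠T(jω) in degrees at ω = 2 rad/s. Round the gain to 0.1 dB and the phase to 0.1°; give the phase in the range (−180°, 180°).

At s = jω = j2:
zero (s+8): 8 + j2 → |·| = √(8²+2²) = √68 ≈ 8.2462, ∠ = arctan(2/8) ≈ 14.04°
pole (s+10): 10 + j2 → |·| = √(10²+2²) = √104 ≈ 10.198, ∠ = arctan(2/10) ≈ 11.31°
pole (s+25): 25 + j2 → |·| = √(25²+2²) = √629 ≈ 25.08, ∠ = arctan(2/25) ≈ 4.57°
pole (s+572): 572 + j2 → |·| = √(572²+2²) = √327188 ≈ 572, ∠ = arctan(2/572) ≈ 0.20°
|T| = 200 · 8.2462 / 1.463e+05 ≈ 0.011273
Gain = 20 log₁₀(0.011273) ≈ -38.96 dB
∠T = 14.04° − 16.08° = -2.04°

-39.0 dB, -2.0°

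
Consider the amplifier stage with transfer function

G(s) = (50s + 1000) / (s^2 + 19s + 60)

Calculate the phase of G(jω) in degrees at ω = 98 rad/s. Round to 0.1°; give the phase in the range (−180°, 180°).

Substitute s = j98:
Numerator: 50(j98) + 1000 = 1000 + j4900
Denominator: (j98)^2 + 19(j98) + 60 = -9544 + j1862
|N| = √(1000² + 4900²) ≈ 5001, ∠N ≈ 78.47°
|D| = √(9544² + 1862²) ≈ 9723.9, ∠D ≈ 168.96°
∠G = 78.47° − 168.96° = -90.49°

-90.5°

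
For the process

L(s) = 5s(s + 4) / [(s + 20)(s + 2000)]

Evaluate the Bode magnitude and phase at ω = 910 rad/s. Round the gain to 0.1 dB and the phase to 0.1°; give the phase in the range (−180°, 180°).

At s = jω = j910:
zero (s+4): 4 + j910 → |·| = √(4²+910²) = √828116 ≈ 910.01, ∠ = arctan(910/4) ≈ 89.75°
zero at origin: s = j910 → |·| = 910, ∠ = 90.00°
pole (s+20): 20 + j910 → |·| = √(20²+910²) = √828500 ≈ 910.22, ∠ = arctan(910/20) ≈ 88.74°
pole (s+2000): 2000 + j910 → |·| = √(2000²+910²) = √4828100 ≈ 2197.3, ∠ = arctan(910/2000) ≈ 24.47°
|L| = 5 · 8.2811e+05 / 2e+06 ≈ 2.0703
Gain = 20 log₁₀(2.0703) ≈ 6.32 dB
∠L = 179.75° − 113.21° = 66.54°

6.3 dB, 66.5°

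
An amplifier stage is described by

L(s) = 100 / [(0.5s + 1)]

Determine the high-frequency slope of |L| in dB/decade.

-20 dB/decade

Each pole contributes −20 dB/decade at high frequency; each zero contributes +20 dB/decade.
Net: 0 zero(s) − 1 pole(s) → -20 dB/decade.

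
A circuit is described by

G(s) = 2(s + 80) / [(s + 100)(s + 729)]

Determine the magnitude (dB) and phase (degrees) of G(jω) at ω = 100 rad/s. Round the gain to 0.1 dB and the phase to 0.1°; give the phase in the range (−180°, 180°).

-52.2 dB, -1.5°

At s = jω = j100:
zero (s+80): 80 + j100 → |·| = √(80²+100²) = √16400 ≈ 128.06, ∠ = arctan(100/80) ≈ 51.34°
pole (s+100): 100 + j100 → |·| = √(100²+100²) = √20000 ≈ 141.42, ∠ = arctan(100/100) ≈ 45.00°
pole (s+729): 729 + j100 → |·| = √(729²+100²) = √541441 ≈ 735.83, ∠ = arctan(100/729) ≈ 7.81°
|G| = 2 · 128.06 / 1.0406e+05 ≈ 0.0024613
Gain = 20 log₁₀(0.0024613) ≈ -52.18 dB
∠G = 51.34° − 52.81° = -1.47°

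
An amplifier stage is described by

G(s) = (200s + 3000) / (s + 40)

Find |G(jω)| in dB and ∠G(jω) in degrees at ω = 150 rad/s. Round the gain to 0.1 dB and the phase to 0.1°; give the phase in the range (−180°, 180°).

45.8 dB, 9.2°

Substitute s = j150:
Numerator: 200(j150) + 3000 = 3000 + j30000
Denominator: (j150) + 40 = 40 + j150
|N| = √(3000² + 30000²) ≈ 30150, ∠N ≈ 84.29°
|D| = √(40² + 150²) ≈ 155.24, ∠D ≈ 75.07°
|G| = 30150 / 155.24 ≈ 194.22
Gain = 20 log₁₀(194.22) ≈ 45.77 dB
∠G = 84.29° − 75.07° = 9.22°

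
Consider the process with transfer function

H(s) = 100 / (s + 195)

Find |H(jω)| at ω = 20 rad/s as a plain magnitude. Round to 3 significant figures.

0.510

Substitute s = j20:
Numerator: 100 = 100 + j0
Denominator: (j20) + 195 = 195 + j20
|N| = √(100² + 0²) ≈ 100, ∠N ≈ 0.00°
|D| = √(195² + 20²) ≈ 196.02, ∠D ≈ 5.86°
|H| = 100 / 196.02 ≈ 0.51015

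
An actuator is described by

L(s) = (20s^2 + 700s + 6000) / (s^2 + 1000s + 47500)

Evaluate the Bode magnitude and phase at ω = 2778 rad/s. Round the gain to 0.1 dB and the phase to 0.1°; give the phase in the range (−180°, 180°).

Substitute s = j2778:
Numerator: 20(j2778)^2 + 700(j2778) + 6000 = -154339680 + j1944600
Denominator: (j2778)^2 + 1000(j2778) + 47500 = -7669784 + j2778000
|N| = √(154339680² + 1944600²) ≈ 1.5435e+08, ∠N ≈ 179.28°
|D| = √(7669784² + 2778000²) ≈ 8.1574e+06, ∠D ≈ 160.09°
|L| = 1.5435e+08 / 8.1574e+06 ≈ 18.921
Gain = 20 log₁₀(18.921) ≈ 25.54 dB
∠L = 179.28° − 160.09° = 19.19°

25.5 dB, 19.2°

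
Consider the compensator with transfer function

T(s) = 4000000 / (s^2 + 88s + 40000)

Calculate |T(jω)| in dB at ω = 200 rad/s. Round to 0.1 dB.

47.1 dB

At s = jω = j200:
quadratic: (j200)² + 88·j200 + 40000 = 0 + j17600 → |·| ≈ 17600, ∠ ≈ 90.00°
|T| = 4000000 / 17600 ≈ 227.27
Gain = 20 log₁₀(227.27) ≈ 47.13 dB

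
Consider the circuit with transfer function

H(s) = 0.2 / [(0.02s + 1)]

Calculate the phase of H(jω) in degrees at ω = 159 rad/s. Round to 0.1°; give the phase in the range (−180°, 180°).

At ω = 159 rad/s:
pole (1 + j159·0.02) = 1 + j3.18 → |·| ≈ 3.3335, ∠ ≈ 72.54°
∠H = (0°) − (72.54°) = -72.54°

-72.5°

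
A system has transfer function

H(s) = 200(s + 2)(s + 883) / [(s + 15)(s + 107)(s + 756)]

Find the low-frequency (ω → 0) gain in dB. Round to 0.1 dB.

H(0) = 200·2·883 / (15·107·756) ≈ 0.29109
20 log₁₀(0.29109) ≈ -10.72 dB

-10.7 dB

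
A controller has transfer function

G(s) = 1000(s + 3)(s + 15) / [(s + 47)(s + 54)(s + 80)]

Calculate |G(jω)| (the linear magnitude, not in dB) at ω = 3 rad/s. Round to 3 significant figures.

At s = jω = j3:
zero (s+3): 3 + j3 → |·| = √(3²+3²) = √18 ≈ 4.2426, ∠ = arctan(3/3) ≈ 45.00°
zero (s+15): 15 + j3 → |·| = √(15²+3²) = √234 ≈ 15.297, ∠ = arctan(3/15) ≈ 11.31°
pole (s+47): 47 + j3 → |·| = √(47²+3²) = √2218 ≈ 47.096, ∠ = arctan(3/47) ≈ 3.65°
pole (s+54): 54 + j3 → |·| = √(54²+3²) = √2925 ≈ 54.083, ∠ = arctan(3/54) ≈ 3.18°
pole (s+80): 80 + j3 → |·| = √(80²+3²) = √6409 ≈ 80.056, ∠ = arctan(3/80) ≈ 2.15°
|G| = 1000 · 64.899 / 2.0391e+05 ≈ 0.31827

0.318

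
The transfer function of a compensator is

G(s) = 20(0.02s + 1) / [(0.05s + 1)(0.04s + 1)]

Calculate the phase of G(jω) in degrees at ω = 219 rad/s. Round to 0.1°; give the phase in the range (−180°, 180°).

At ω = 219 rad/s:
zero (1 + j219·0.02) = 1 + j4.38 → |·| ≈ 4.4927, ∠ ≈ 77.14°
pole (1 + j219·0.05) = 1 + j10.95 → |·| ≈ 10.996, ∠ ≈ 84.78°
pole (1 + j219·0.04) = 1 + j8.76 → |·| ≈ 8.8169, ∠ ≈ 83.49°
∠G = (77.14°) − (84.78° + 83.49°) = -91.13°

-91.1°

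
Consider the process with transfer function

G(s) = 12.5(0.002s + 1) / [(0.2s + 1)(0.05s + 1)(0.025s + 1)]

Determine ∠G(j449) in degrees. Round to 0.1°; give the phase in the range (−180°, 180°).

140.2°

At ω = 449 rad/s:
zero (1 + j449·0.002) = 1 + j0.898 → |·| ≈ 1.344, ∠ ≈ 41.92°
pole (1 + j449·0.2) = 1 + j89.8 → |·| ≈ 89.806, ∠ ≈ 89.36°
pole (1 + j449·0.05) = 1 + j22.45 → |·| ≈ 22.472, ∠ ≈ 87.45°
pole (1 + j449·0.025) = 1 + j11.225 → |·| ≈ 11.269, ∠ ≈ 84.91°
∠G = (41.92°) − (89.36° + 87.45° + 84.91°) = -219.80° ≡ 140.20° (principal value)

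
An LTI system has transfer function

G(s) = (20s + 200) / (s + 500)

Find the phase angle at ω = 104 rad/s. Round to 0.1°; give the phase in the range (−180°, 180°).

72.8°

Substitute s = j104:
Numerator: 20(j104) + 200 = 200 + j2080
Denominator: (j104) + 500 = 500 + j104
|N| = √(200² + 2080²) ≈ 2089.6, ∠N ≈ 84.51°
|D| = √(500² + 104²) ≈ 510.7, ∠D ≈ 11.75°
∠G = 84.51° − 11.75° = 72.76°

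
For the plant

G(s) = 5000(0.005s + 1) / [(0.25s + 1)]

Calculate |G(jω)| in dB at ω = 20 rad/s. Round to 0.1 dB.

59.9 dB

At ω = 20 rad/s:
zero (1 + j20·0.005) = 1 + j0.1 → |·| ≈ 1.005, ∠ ≈ 5.71°
pole (1 + j20·0.25) = 1 + j5 → |·| ≈ 5.099, ∠ ≈ 78.69°
|G| = 5000 · 1.005 / (5.099) ≈ 985.49
Gain = 20 log₁₀(985.49) ≈ 59.87 dB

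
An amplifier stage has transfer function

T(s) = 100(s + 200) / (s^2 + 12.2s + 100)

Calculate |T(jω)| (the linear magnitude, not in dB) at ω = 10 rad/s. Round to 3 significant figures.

164

At s = jω = j10:
zero (s+200): 200 + j10 → |·| = √(200²+10²) = √40100 ≈ 200.25, ∠ = arctan(10/200) ≈ 2.86°
quadratic: (j10)² + 12.2·j10 + 100 = 0 + j122 → |·| ≈ 122, ∠ ≈ 90.00°
|T| = 100 · 200.25 / 122 ≈ 164.14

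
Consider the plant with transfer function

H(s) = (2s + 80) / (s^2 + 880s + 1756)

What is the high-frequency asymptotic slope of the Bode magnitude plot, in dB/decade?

Each pole contributes −20 dB/decade at high frequency; each zero contributes +20 dB/decade.
Net: 1 zero(s) − 2 pole(s) → -20 dB/decade.

-20 dB/decade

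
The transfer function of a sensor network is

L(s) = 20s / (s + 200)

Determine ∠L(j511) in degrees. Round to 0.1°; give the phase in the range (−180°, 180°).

21.4°

At s = jω = j511:
zero at origin: s = j511 → |·| = 511, ∠ = 90.00°
pole (s+200): 200 + j511 → |·| = √(200²+511²) = √301121 ≈ 548.74, ∠ = arctan(511/200) ≈ 68.63°
∠L = 90.00° − 68.63° = 21.37°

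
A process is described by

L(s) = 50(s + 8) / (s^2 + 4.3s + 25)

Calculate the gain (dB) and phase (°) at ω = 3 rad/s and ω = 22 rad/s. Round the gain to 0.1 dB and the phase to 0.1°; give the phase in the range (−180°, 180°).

ω = 3: 26.4 dB, -18.3°; ω = 22: 8.0 dB, -98.3°

At s = jω = j3:
zero (s+8): 8 + j3 → |·| = √(8²+3²) = √73 ≈ 8.544, ∠ = arctan(3/8) ≈ 20.56°
quadratic: (j3)² + 4.3·j3 + 25 = 16 + j12.9 → |·| ≈ 20.553, ∠ ≈ 38.88°
|L| = 50 · 8.544 / 20.553 ≈ 20.785
Gain = 20 log₁₀(20.785) ≈ 26.36 dB
∠L = 20.56° − 38.88° = -18.32°

At s = jω = j22:
zero (s+8): 8 + j22 → |·| = √(8²+22²) = √548 ≈ 23.409, ∠ = arctan(22/8) ≈ 70.02°
quadratic: (j22)² + 4.3·j22 + 25 = -459 + j94.6 → |·| ≈ 468.65, ∠ ≈ 168.35°
|L| = 50 · 23.409 / 468.65 ≈ 2.4975
Gain = 20 log₁₀(2.4975) ≈ 7.95 dB
∠L = 70.02° − 168.35° = -98.33°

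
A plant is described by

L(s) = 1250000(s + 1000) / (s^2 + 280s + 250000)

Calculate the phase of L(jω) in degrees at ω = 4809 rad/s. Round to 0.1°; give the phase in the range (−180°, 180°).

-98.4°

At s = jω = j4809:
zero (s+1000): 1000 + j4809 → |·| = √(1000²+4809²) = √24126481 ≈ 4911.9, ∠ = arctan(4809/1000) ≈ 78.25°
quadratic: (j4809)² + 280·j4809 + 250000 = -22876481 + j1346520 → |·| ≈ 2.2916e+07, ∠ ≈ 176.63°
∠L = 78.25° − 176.63° = -98.38°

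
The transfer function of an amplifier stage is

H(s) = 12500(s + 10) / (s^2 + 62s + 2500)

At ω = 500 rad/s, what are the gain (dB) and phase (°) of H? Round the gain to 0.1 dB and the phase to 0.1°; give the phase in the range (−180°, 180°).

At s = jω = j500:
zero (s+10): 10 + j500 → |·| = √(10²+500²) = √250100 ≈ 500.1, ∠ = arctan(500/10) ≈ 88.85°
quadratic: (j500)² + 62·j500 + 2500 = -247500 + j31000 → |·| ≈ 2.4943e+05, ∠ ≈ 172.86°
|H| = 12500 · 500.1 / 2.4943e+05 ≈ 25.062
Gain = 20 log₁₀(25.062) ≈ 27.98 dB
∠H = 88.85° − 172.86° = -84.01°

28.0 dB, -84.0°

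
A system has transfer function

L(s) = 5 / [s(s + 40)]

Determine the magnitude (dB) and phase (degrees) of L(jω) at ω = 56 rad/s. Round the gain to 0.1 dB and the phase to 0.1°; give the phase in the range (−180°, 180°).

At s = jω = j56:
pole (s+40): 40 + j56 → |·| = √(40²+56²) = √4736 ≈ 68.819, ∠ = arctan(56/40) ≈ 54.46°
pole at origin: |s| = 56, ∠ = 90.00° (in denominator)
|L| = 5 / 3853.9 ≈ 0.0012974
Gain = 20 log₁₀(0.0012974) ≈ -57.74 dB
∠L = 0.00° − 144.46° = -144.46°

-57.7 dB, -144.5°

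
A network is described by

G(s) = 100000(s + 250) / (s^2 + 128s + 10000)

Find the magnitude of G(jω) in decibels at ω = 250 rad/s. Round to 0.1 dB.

55.2 dB

At s = jω = j250:
zero (s+250): 250 + j250 → |·| = √(250²+250²) = √125000 ≈ 353.55, ∠ = arctan(250/250) ≈ 45.00°
quadratic: (j250)² + 128·j250 + 10000 = -52500 + j32000 → |·| ≈ 61484, ∠ ≈ 148.64°
|G| = 100000 · 353.55 / 61484 ≈ 575.03
Gain = 20 log₁₀(575.03) ≈ 55.19 dB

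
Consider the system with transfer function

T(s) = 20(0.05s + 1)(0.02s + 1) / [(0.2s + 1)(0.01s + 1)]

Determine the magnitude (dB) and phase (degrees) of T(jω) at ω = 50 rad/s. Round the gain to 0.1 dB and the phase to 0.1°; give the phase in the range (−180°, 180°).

At ω = 50 rad/s:
zero (1 + j50·0.05) = 1 + j2.5 → |·| ≈ 2.6926, ∠ ≈ 68.20°
zero (1 + j50·0.02) = 1 + j1 → |·| ≈ 1.4142, ∠ ≈ 45.00°
pole (1 + j50·0.2) = 1 + j10 → |·| ≈ 10.05, ∠ ≈ 84.29°
pole (1 + j50·0.01) = 1 + j0.5 → |·| ≈ 1.118, ∠ ≈ 26.57°
|T| = 20 · 2.6926 · 1.4142 / (10.05 · 1.118) ≈ 6.7781
Gain = 20 log₁₀(6.7781) ≈ 16.62 dB
∠T = (68.20° + 45.00°) − (84.29° + 26.57°) = 2.34°

16.6 dB, 2.3°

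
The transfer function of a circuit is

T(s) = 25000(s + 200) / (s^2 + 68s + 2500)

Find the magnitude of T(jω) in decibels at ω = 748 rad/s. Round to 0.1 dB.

30.8 dB

At s = jω = j748:
zero (s+200): 200 + j748 → |·| = √(200²+748²) = √599504 ≈ 774.28, ∠ = arctan(748/200) ≈ 75.03°
quadratic: (j748)² + 68·j748 + 2500 = -557004 + j50864 → |·| ≈ 5.5932e+05, ∠ ≈ 174.78°
|T| = 25000 · 774.28 / 5.5932e+05 ≈ 34.608
Gain = 20 log₁₀(34.608) ≈ 30.78 dB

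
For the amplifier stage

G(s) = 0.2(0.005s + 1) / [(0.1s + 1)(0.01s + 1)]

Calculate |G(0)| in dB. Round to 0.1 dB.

G(0) = 0.2 · 1 / 1 = 0.2
20 log₁₀(0.2) ≈ -13.98 dB

-14.0 dB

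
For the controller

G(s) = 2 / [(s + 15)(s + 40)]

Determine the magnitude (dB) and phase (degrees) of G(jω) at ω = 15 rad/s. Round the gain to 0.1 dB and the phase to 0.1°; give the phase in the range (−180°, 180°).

At s = jω = j15:
pole (s+15): 15 + j15 → |·| = √(15²+15²) = √450 ≈ 21.213, ∠ = arctan(15/15) ≈ 45.00°
pole (s+40): 40 + j15 → |·| = √(40²+15²) = √1825 ≈ 42.72, ∠ = arctan(15/40) ≈ 20.56°
|G| = 2 / 906.22 ≈ 0.002207
Gain = 20 log₁₀(0.002207) ≈ -53.12 dB
∠G = 0.00° − 65.56° = -65.56°

-53.1 dB, -65.6°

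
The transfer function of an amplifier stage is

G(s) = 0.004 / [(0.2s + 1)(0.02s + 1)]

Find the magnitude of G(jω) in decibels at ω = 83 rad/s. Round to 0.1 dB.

-78.1 dB

At ω = 83 rad/s:
pole (1 + j83·0.2) = 1 + j16.6 → |·| ≈ 16.63, ∠ ≈ 86.55°
pole (1 + j83·0.02) = 1 + j1.66 → |·| ≈ 1.9379, ∠ ≈ 58.93°
|G| = 0.004 · 1 / (16.63 · 1.9379) ≈ 0.00012412
Gain = 20 log₁₀(0.00012412) ≈ -78.12 dB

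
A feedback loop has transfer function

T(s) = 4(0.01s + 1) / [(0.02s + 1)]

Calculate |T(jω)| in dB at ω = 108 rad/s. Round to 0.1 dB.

At ω = 108 rad/s:
zero (1 + j108·0.01) = 1 + j1.08 → |·| ≈ 1.4719, ∠ ≈ 47.20°
pole (1 + j108·0.02) = 1 + j2.16 → |·| ≈ 2.3803, ∠ ≈ 65.16°
|T| = 4 · 1.4719 / (2.3803) ≈ 2.4735
Gain = 20 log₁₀(2.4735) ≈ 7.87 dB

7.9 dB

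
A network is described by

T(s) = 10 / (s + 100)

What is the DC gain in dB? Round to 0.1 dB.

T(0) = 10 / (100) = 0.1
20 log₁₀(0.1) ≈ -20.00 dB

-20.0 dB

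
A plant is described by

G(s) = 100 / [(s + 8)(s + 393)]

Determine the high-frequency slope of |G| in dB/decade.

-40 dB/decade

Each pole contributes −20 dB/decade at high frequency; each zero contributes +20 dB/decade.
Net: 0 zero(s) − 2 pole(s) → -40 dB/decade.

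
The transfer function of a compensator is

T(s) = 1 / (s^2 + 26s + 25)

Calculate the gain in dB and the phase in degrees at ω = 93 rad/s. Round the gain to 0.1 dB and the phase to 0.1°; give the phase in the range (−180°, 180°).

-79.0 dB, -164.3°

Substitute s = j93:
Numerator: 1 = 1 + j0
Denominator: (j93)^2 + 26(j93) + 25 = -8624 + j2418
|N| = √(1² + 0²) ≈ 1, ∠N ≈ 0.00°
|D| = √(8624² + 2418²) ≈ 8956.6, ∠D ≈ 164.34°
|T| = 1 / 8956.6 ≈ 0.00011165
Gain = 20 log₁₀(0.00011165) ≈ -79.04 dB
∠T = 0.00° − 164.34° = -164.34°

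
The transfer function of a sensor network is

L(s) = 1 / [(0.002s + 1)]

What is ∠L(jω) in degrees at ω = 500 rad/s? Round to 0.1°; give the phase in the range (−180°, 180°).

At ω = 500 rad/s:
pole (1 + j500·0.002) = 1 + j1 → |·| ≈ 1.4142, ∠ ≈ 45.00°
∠L = (0°) − (45.00°) = -45.00°

-45.0°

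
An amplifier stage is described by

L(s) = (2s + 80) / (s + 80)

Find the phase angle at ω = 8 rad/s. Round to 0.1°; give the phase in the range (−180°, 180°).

Substitute s = j8:
Numerator: 2(j8) + 80 = 80 + j16
Denominator: (j8) + 80 = 80 + j8
|N| = √(80² + 16²) ≈ 81.584, ∠N ≈ 11.31°
|D| = √(80² + 8²) ≈ 80.399, ∠D ≈ 5.71°
∠L = 11.31° − 5.71° = 5.60°

5.6°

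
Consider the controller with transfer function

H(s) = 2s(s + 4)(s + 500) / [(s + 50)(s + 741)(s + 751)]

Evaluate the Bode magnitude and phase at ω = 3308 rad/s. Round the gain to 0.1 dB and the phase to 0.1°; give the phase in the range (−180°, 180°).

5.7 dB, 17.6°

At s = jω = j3308:
zero (s+4): 4 + j3308 → |·| = √(4²+3308²) = √10942880 ≈ 3308, ∠ = arctan(3308/4) ≈ 89.93°
zero (s+500): 500 + j3308 → |·| = √(500²+3308²) = √11192864 ≈ 3345.6, ∠ = arctan(3308/500) ≈ 81.40°
zero at origin: s = j3308 → |·| = 3308, ∠ = 90.00°
pole (s+50): 50 + j3308 → |·| = √(50²+3308²) = √10945364 ≈ 3308.4, ∠ = arctan(3308/50) ≈ 89.13°
pole (s+741): 741 + j3308 → |·| = √(741²+3308²) = √11491945 ≈ 3390, ∠ = arctan(3308/741) ≈ 77.37°
pole (s+751): 751 + j3308 → |·| = √(751²+3308²) = √11506865 ≈ 3392.2, ∠ = arctan(3308/751) ≈ 77.21°
|H| = 2 · 3.661e+10 / 3.8045e+10 ≈ 1.9246
Gain = 20 log₁₀(1.9246) ≈ 5.69 dB
∠H = 261.33° − 243.71° = 17.62°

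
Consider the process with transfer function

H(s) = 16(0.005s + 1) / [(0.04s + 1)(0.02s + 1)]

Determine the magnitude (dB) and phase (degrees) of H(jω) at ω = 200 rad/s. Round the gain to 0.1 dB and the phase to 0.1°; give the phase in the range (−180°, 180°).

-3.3 dB, -113.8°

At ω = 200 rad/s:
zero (1 + j200·0.005) = 1 + j1 → |·| ≈ 1.4142, ∠ ≈ 45.00°
pole (1 + j200·0.04) = 1 + j8 → |·| ≈ 8.0623, ∠ ≈ 82.87°
pole (1 + j200·0.02) = 1 + j4 → |·| ≈ 4.1231, ∠ ≈ 75.96°
|H| = 16 · 1.4142 / (8.0623 · 4.1231) ≈ 0.68069
Gain = 20 log₁₀(0.68069) ≈ -3.34 dB
∠H = (45.00°) − (82.87° + 75.96°) = -113.83°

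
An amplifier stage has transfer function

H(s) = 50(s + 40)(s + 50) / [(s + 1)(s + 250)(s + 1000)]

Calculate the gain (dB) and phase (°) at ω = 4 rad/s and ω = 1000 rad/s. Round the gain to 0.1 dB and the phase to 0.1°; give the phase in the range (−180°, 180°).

At s = jω = j4:
zero (s+40): 40 + j4 → |·| = √(40²+4²) = √1616 ≈ 40.2, ∠ = arctan(4/40) ≈ 5.71°
zero (s+50): 50 + j4 → |·| = √(50²+4²) = √2516 ≈ 50.16, ∠ = arctan(4/50) ≈ 4.57°
pole (s+1): 1 + j4 → |·| = √(1²+4²) = √17 ≈ 4.1231, ∠ = arctan(4/1) ≈ 75.96°
pole (s+250): 250 + j4 → |·| = √(250²+4²) = √62516 ≈ 250.03, ∠ = arctan(4/250) ≈ 0.92°
pole (s+1000): 1000 + j4 → |·| = √(1000²+4²) = √1000016 ≈ 1000, ∠ = arctan(4/1000) ≈ 0.23°
|H| = 50 · 2016.4 / 1.0309e+06 ≈ 0.097798
Gain = 20 log₁₀(0.097798) ≈ -20.19 dB
∠H = 10.28° − 77.11° = -66.83°

At s = jω = j1000:
zero (s+40): 40 + j1000 → |·| = √(40²+1000²) = √1001600 ≈ 1000.8, ∠ = arctan(1000/40) ≈ 87.71°
zero (s+50): 50 + j1000 → |·| = √(50²+1000²) = √1002500 ≈ 1001.2, ∠ = arctan(1000/50) ≈ 87.14°
pole (s+1): 1 + j1000 → |·| = √(1²+1000²) = √1000001 ≈ 1000, ∠ = arctan(1000/1) ≈ 89.94°
pole (s+250): 250 + j1000 → |·| = √(250²+1000²) = √1062500 ≈ 1030.8, ∠ = arctan(1000/250) ≈ 75.96°
pole (s+1000): 1000 + j1000 → |·| = √(1000²+1000²) = √2000000 ≈ 1414.2, ∠ = arctan(1000/1000) ≈ 45.00°
|H| = 50 · 1.002e+06 / 1.4578e+09 ≈ 0.034367
Gain = 20 log₁₀(0.034367) ≈ -29.28 dB
∠H = 174.85° − 210.90° = -36.05°

ω = 4: -20.2 dB, -66.8°; ω = 1000: -29.3 dB, -36.1°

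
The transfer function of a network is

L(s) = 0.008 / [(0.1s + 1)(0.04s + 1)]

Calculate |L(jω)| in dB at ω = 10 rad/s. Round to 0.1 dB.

-45.6 dB

At ω = 10 rad/s:
pole (1 + j10·0.1) = 1 + j1 → |·| ≈ 1.4142, ∠ ≈ 45.00°
pole (1 + j10·0.04) = 1 + j0.4 → |·| ≈ 1.077, ∠ ≈ 21.80°
|L| = 0.008 · 1 / (1.4142 · 1.077) ≈ 0.0052525
Gain = 20 log₁₀(0.0052525) ≈ -45.59 dB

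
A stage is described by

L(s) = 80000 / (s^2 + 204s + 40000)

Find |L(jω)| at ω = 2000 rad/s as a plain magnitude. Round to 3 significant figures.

At s = jω = j2000:
quadratic: (j2000)² + 204·j2000 + 40000 = -3960000 + j408000 → |·| ≈ 3.981e+06, ∠ ≈ 174.12°
|L| = 80000 / 3.981e+06 ≈ 0.020095

0.0201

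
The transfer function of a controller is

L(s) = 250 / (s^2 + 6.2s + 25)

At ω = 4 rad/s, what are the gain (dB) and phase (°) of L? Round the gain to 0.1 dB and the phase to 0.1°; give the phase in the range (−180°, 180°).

At s = jω = j4:
quadratic: (j4)² + 6.2·j4 + 25 = 9 + j24.8 → |·| ≈ 26.383, ∠ ≈ 70.05°
|L| = 250 / 26.383 ≈ 9.4758
Gain = 20 log₁₀(9.4758) ≈ 19.53 dB
∠L = 0.00° − 70.05° = -70.05°

19.5 dB, -70.1°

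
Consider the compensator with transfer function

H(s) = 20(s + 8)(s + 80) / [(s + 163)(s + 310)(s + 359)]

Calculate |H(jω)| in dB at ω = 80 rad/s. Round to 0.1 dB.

-41.4 dB

At s = jω = j80:
zero (s+8): 8 + j80 → |·| = √(8²+80²) = √6464 ≈ 80.399, ∠ = arctan(80/8) ≈ 84.29°
zero (s+80): 80 + j80 → |·| = √(80²+80²) = √12800 ≈ 113.14, ∠ = arctan(80/80) ≈ 45.00°
pole (s+163): 163 + j80 → |·| = √(163²+80²) = √32969 ≈ 181.57, ∠ = arctan(80/163) ≈ 26.14°
pole (s+310): 310 + j80 → |·| = √(310²+80²) = √102500 ≈ 320.16, ∠ = arctan(80/310) ≈ 14.47°
pole (s+359): 359 + j80 → |·| = √(359²+80²) = √135281 ≈ 367.81, ∠ = arctan(80/359) ≈ 12.56°
|H| = 20 · 9096.3 / 2.1381e+07 ≈ 0.0085088
Gain = 20 log₁₀(0.0085088) ≈ -41.40 dB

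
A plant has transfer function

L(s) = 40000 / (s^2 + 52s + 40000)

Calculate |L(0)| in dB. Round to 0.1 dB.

0.0 dB

L(0) = 40000 / 40000 = 1
20 log₁₀(1) ≈ 0.00 dB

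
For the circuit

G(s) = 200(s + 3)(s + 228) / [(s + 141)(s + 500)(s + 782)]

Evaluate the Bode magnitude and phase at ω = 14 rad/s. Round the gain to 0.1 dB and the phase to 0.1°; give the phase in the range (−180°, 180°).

-38.6 dB, 73.1°

At s = jω = j14:
zero (s+3): 3 + j14 → |·| = √(3²+14²) = √205 ≈ 14.318, ∠ = arctan(14/3) ≈ 77.91°
zero (s+228): 228 + j14 → |·| = √(228²+14²) = √52180 ≈ 228.43, ∠ = arctan(14/228) ≈ 3.51°
pole (s+141): 141 + j14 → |·| = √(141²+14²) = √20077 ≈ 141.69, ∠ = arctan(14/141) ≈ 5.67°
pole (s+500): 500 + j14 → |·| = √(500²+14²) = √250196 ≈ 500.2, ∠ = arctan(14/500) ≈ 1.60°
pole (s+782): 782 + j14 → |·| = √(782²+14²) = √611720 ≈ 782.13, ∠ = arctan(14/782) ≈ 1.03°
|G| = 200 · 3270.7 / 5.5432e+07 ≈ 0.011801
Gain = 20 log₁₀(0.011801) ≈ -38.56 dB
∠G = 81.42° − 8.30° = 73.12°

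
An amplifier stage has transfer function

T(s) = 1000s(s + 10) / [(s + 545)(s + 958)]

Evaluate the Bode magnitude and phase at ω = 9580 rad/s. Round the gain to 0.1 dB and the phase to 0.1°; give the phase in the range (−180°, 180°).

At s = jω = j9580:
zero (s+10): 10 + j9580 → |·| = √(10²+9580²) = √91776500 ≈ 9580, ∠ = arctan(9580/10) ≈ 89.94°
zero at origin: s = j9580 → |·| = 9580, ∠ = 90.00°
pole (s+545): 545 + j9580 → |·| = √(545²+9580²) = √92073425 ≈ 9595.5, ∠ = arctan(9580/545) ≈ 86.74°
pole (s+958): 958 + j9580 → |·| = √(958²+9580²) = √92694164 ≈ 9627.8, ∠ = arctan(9580/958) ≈ 84.29°
|T| = 1000 · 9.1776e+07 / 9.2384e+07 ≈ 993.42
Gain = 20 log₁₀(993.42) ≈ 59.94 dB
∠T = 179.94° − 171.03° = 8.91°

59.9 dB, 8.9°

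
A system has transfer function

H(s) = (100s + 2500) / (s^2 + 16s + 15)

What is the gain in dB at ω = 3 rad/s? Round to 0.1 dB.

34.3 dB

Substitute s = j3:
Numerator: 100(j3) + 2500 = 2500 + j300
Denominator: (j3)^2 + 16(j3) + 15 = 6 + j48
|N| = √(2500² + 300²) ≈ 2517.9, ∠N ≈ 6.84°
|D| = √(6² + 48²) ≈ 48.374, ∠D ≈ 82.87°
|H| = 2517.9 / 48.374 ≈ 52.051
Gain = 20 log₁₀(52.051) ≈ 34.33 dB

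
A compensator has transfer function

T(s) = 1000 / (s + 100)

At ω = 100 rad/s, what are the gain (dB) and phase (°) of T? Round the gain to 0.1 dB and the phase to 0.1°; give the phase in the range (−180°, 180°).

17.0 dB, -45.0°

Substitute s = j100:
Numerator: 1000 = 1000 + j0
Denominator: (j100) + 100 = 100 + j100
|N| = √(1000² + 0²) ≈ 1000, ∠N ≈ 0.00°
|D| = √(100² + 100²) ≈ 141.42, ∠D ≈ 45.00°
|T| = 1000 / 141.42 ≈ 7.0711
Gain = 20 log₁₀(7.0711) ≈ 16.99 dB
∠T = 0.00° − 45.00° = -45.00°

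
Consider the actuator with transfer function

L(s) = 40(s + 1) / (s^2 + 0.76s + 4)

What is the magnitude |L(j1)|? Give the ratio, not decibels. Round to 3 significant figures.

18.3

At s = jω = j1:
zero (s+1): 1 + j1 → |·| = √(1²+1²) = √2 ≈ 1.4142, ∠ = arctan(1/1) ≈ 45.00°
quadratic: (j1)² + 0.76·j1 + 4 = 3 + j0.76 → |·| ≈ 3.0948, ∠ ≈ 14.22°
|L| = 40 · 1.4142 / 3.0948 ≈ 18.278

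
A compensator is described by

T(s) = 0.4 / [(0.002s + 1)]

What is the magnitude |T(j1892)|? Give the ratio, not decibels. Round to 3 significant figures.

At ω = 1892 rad/s:
pole (1 + j1892·0.002) = 1 + j3.784 → |·| ≈ 3.9139, ∠ ≈ 75.20°
|T| = 0.4 · 1 / (3.9139) ≈ 0.1022

0.102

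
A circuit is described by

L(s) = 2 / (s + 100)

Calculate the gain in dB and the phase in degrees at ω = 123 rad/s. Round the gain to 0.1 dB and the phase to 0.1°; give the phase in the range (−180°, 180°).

Substitute s = j123:
Numerator: 2 = 2 + j0
Denominator: (j123) + 100 = 100 + j123
|N| = √(2² + 0²) ≈ 2, ∠N ≈ 0.00°
|D| = √(100² + 123²) ≈ 158.52, ∠D ≈ 50.89°
|L| = 2 / 158.52 ≈ 0.012617
Gain = 20 log₁₀(0.012617) ≈ -37.98 dB
∠L = 0.00° − 50.89° = -50.89°

-38.0 dB, -50.9°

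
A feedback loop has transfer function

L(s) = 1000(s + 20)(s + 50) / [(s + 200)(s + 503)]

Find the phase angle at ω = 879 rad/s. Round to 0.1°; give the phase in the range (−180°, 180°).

38.0°

At s = jω = j879:
zero (s+20): 20 + j879 → |·| = √(20²+879²) = √773041 ≈ 879.23, ∠ = arctan(879/20) ≈ 88.70°
zero (s+50): 50 + j879 → |·| = √(50²+879²) = √775141 ≈ 880.42, ∠ = arctan(879/50) ≈ 86.74°
pole (s+200): 200 + j879 → |·| = √(200²+879²) = √812641 ≈ 901.47, ∠ = arctan(879/200) ≈ 77.18°
pole (s+503): 503 + j879 → |·| = √(503²+879²) = √1025650 ≈ 1012.7, ∠ = arctan(879/503) ≈ 60.22°
∠L = 175.44° − 137.40° = 38.04°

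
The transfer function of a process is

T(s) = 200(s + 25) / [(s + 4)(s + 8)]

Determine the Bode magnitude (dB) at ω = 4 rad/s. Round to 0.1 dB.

At s = jω = j4:
zero (s+25): 25 + j4 → |·| = √(25²+4²) = √641 ≈ 25.318, ∠ = arctan(4/25) ≈ 9.09°
pole (s+4): 4 + j4 → |·| = √(4²+4²) = √32 ≈ 5.6569, ∠ = arctan(4/4) ≈ 45.00°
pole (s+8): 8 + j4 → |·| = √(8²+4²) = √80 ≈ 8.9443, ∠ = arctan(4/8) ≈ 26.57°
|T| = 200 · 25.318 / 50.597 ≈ 100.08
Gain = 20 log₁₀(100.08) ≈ 40.01 dB

40.0 dB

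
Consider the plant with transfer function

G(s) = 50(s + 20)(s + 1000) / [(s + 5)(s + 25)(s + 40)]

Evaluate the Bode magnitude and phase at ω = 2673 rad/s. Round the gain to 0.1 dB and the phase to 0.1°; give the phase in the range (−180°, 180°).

At s = jω = j2673:
zero (s+20): 20 + j2673 → |·| = √(20²+2673²) = √7145329 ≈ 2673.1, ∠ = arctan(2673/20) ≈ 89.57°
zero (s+1000): 1000 + j2673 → |·| = √(1000²+2673²) = √8144929 ≈ 2853.9, ∠ = arctan(2673/1000) ≈ 69.49°
pole (s+5): 5 + j2673 → |·| = √(5²+2673²) = √7144954 ≈ 2673, ∠ = arctan(2673/5) ≈ 89.89°
pole (s+25): 25 + j2673 → |·| = √(25²+2673²) = √7145554 ≈ 2673.1, ∠ = arctan(2673/25) ≈ 89.46°
pole (s+40): 40 + j2673 → |·| = √(40²+2673²) = √7146529 ≈ 2673.3, ∠ = arctan(2673/40) ≈ 89.14°
|G| = 50 · 7.6288e+06 / 1.9101e+10 ≈ 0.01997
Gain = 20 log₁₀(0.01997) ≈ -33.99 dB
∠G = 159.06° − 268.49° = -109.43°

-34.0 dB, -109.4°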